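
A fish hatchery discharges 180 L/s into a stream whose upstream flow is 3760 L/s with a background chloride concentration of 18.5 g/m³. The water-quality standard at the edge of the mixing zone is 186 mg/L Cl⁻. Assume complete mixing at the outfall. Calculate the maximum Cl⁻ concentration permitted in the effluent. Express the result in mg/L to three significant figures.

3680 mg/L

180 L/s = 0.18 m³/s.
3760 L/s = 3.76 m³/s.
Mass balance: 186·3.94 = 0.18·Cₑ + 3.76·18.5.
Cₑ = (732.8 − 69.56) / 0.18 = 3685 mg/L.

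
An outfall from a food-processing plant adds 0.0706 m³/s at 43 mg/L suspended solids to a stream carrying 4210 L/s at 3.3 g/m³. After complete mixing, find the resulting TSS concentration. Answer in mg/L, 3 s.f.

3.95 mg/L

4210 L/s = 4.21 m³/s.
Flow-weighted mixing gives C = (0.0706·43 + 4.21·3.3) / (0.0706 + 4.21) = 16.93/4.281 = 3.955 mg/L.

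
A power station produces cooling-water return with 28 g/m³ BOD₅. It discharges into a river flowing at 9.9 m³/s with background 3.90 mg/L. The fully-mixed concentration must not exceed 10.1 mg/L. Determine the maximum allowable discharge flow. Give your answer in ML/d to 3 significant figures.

Mass balance at complete mixing: C_std·(Q_w + Q_r) = Q_w·C_e + Q_r·C_b.
Rearranging, Q_w = Q_r·(C_std − C_b)/(C_e − C_std) = 9.9·(10.1 − 3.9) / (28 − 10.1) = 3.429 m³/s.
= 296.3 ML/d.

296 ML/d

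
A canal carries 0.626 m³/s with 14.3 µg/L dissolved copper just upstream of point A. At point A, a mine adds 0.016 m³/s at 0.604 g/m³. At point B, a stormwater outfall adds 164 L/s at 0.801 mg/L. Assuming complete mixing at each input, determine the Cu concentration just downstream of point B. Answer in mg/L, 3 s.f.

0.186 mg/L

14.3 µg/L = 0.0143 mg/L.
After input A: C = (0.626·0.0143 + 0.016·0.604) / 0.642 = 0.029 mg/L.
164 L/s = 0.164 m³/s.
After input B: C = (0.642·0.029 + 0.164·0.801) / 0.806 = 0.1861 mg/L.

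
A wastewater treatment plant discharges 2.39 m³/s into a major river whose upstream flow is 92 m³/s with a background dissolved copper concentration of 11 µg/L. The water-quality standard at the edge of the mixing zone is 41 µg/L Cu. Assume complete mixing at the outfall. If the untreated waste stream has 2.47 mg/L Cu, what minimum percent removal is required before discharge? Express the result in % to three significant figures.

11 µg/L = 0.011 mg/L.
41 µg/L = 0.041 mg/L.
Mass balance: 0.041·94.39 = 2.39·Cₑ + 92·0.011.
Cₑ = (3.87 − 1.012) / 2.39 = 1.196 mg/L.
Required removal = 1 − 1.196/2.47 = 51.59 %.

51.6 %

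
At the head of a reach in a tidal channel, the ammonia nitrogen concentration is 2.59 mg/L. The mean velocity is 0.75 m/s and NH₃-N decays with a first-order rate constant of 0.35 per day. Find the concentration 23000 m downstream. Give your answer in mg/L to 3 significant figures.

Travel time t = 23000 m / 0.75 m/s = 2.3e+04/0.75 = 3.067e+04 s = 0.3549 d.
First-order decay: C = 2.59·exp(−0.35·0.3549) = 2.59·0.8832 = 2.287 mg/L.

2.29 mg/L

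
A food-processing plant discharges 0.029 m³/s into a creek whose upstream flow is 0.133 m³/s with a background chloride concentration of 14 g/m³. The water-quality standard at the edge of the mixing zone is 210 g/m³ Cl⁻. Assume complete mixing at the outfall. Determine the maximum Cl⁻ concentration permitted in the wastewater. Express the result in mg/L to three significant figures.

Mass balance: 210·0.162 = 0.029·Cₑ + 0.133·14.
Cₑ = (34.02 − 1.862) / 0.029 = 1109 mg/L.

1110 mg/L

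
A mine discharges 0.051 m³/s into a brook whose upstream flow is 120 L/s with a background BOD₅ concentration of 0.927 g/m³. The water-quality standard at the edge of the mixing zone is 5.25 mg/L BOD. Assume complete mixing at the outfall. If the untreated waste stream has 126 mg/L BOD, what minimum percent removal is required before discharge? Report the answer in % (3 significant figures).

120 L/s = 0.12 m³/s.
Mass balance: 5.25·0.171 = 0.051·Cₑ + 0.12·0.927.
Cₑ = (0.8977 − 0.1112) / 0.051 = 15.42 mg/L.
Required removal = 1 − 15.42/126 = 87.76 %.

87.8 %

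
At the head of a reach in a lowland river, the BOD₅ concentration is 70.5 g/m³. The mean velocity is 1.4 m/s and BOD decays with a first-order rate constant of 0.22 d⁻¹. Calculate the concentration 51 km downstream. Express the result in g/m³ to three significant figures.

64.3 g/m³

Travel time t = 51 km / 1.4 m/s = 5.1e+04/1.4 = 3.643e+04 s = 0.4216 d.
First-order decay: C = 70.5·exp(−0.22·0.4216) = 70.5·0.9114 = 64.25 g/m³.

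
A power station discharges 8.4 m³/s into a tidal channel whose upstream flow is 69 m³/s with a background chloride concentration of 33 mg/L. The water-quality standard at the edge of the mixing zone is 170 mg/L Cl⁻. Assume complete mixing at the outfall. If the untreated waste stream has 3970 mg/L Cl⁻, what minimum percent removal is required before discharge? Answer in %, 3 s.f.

67.4 %

Mass balance: 170·77.4 = 8.4·Cₑ + 69·33.
Cₑ = (1.316e+04 − 2277) / 8.4 = 1295 mg/L.
Required removal = 1 − 1295/3970 = 67.37 %.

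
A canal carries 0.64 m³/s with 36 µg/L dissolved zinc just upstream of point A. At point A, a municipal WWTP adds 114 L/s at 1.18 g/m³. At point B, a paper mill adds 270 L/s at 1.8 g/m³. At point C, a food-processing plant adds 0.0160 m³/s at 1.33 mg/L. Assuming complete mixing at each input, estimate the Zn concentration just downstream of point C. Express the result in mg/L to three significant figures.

36 µg/L = 0.036 mg/L.
114 L/s = 0.114 m³/s.
After input A: C = (0.64·0.036 + 0.114·1.18) / 0.754 = 0.209 mg/L.
270 L/s = 0.27 m³/s.
After input B: C = (0.754·0.209 + 0.27·1.8) / 1.024 = 0.6285 mg/L.
After input C: C = (1.024·0.6285 + 0.016·1.33) / 1.04 = 0.6393 mg/L.

0.639 mg/L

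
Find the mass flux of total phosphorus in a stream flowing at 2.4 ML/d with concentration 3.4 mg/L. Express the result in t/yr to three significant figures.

2.4 ML/d = 0.02778 m³/s.
Mass flux = Q·C = 0.02778 m³/s × 3.4 g/m³ = 0.09444 g/s.
= 0.09444 g/s × 31.56 = 2.98 t/yr.

2.98 t/yr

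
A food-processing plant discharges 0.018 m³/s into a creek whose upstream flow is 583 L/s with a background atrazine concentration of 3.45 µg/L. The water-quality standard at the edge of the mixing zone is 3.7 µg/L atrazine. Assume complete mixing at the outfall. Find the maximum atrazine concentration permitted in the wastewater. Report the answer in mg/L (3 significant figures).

0.0118 mg/L

583 L/s = 0.583 m³/s.
3.45 µg/L = 0.00345 mg/L.
3.7 µg/L = 0.0037 mg/L.
Mass balance: 0.0037·0.601 = 0.018·Cₑ + 0.583·0.00345.
Cₑ = (0.002224 − 0.002011) / 0.018 = 0.0118 mg/L.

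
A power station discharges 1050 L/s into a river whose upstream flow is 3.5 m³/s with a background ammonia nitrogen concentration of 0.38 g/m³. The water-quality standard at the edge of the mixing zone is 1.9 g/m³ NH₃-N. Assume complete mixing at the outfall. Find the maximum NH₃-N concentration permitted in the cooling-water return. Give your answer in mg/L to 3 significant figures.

1050 L/s = 1.05 m³/s.
Mass balance: 1.9·4.55 = 1.05·Cₑ + 3.5·0.38.
Cₑ = (8.645 − 1.33) / 1.05 = 6.967 mg/L.

6.97 mg/L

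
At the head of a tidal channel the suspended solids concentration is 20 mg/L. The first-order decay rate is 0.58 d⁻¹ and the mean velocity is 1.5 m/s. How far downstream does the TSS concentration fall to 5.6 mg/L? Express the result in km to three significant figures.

From C = C₀·e^(−kt), t = ln(C₀/C)/k = ln(20/5.6)/0.58 = 1.273/0.58 = 2.195 d.
Distance = v·t = 1.5 m/s × 1.896e+05 s = 2.844e+05 m = 284.4 km.

284 km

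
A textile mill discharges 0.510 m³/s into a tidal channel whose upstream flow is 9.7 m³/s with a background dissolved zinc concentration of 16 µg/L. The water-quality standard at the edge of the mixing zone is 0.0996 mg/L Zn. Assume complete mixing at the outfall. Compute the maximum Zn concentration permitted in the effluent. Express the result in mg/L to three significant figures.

1.69 mg/L

16 µg/L = 0.016 mg/L.
Mass balance: 0.0996·10.21 = 0.51·Cₑ + 9.7·0.016.
Cₑ = (1.017 − 0.1552) / 0.51 = 1.69 mg/L.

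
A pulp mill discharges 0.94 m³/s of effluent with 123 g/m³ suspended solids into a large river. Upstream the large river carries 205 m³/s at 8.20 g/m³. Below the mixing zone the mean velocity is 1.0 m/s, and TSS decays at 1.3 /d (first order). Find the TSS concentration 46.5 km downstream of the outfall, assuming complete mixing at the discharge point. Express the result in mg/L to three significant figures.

4.33 mg/L

After complete mixing, C₀ = (0.94·123 + 205·8.2) / 205.9 = 8.724 mg/L.
Travel time t = 4.65e+04 m / 1.0 m/s = 4.65e+04 s = 0.5382 d.
C = 8.724·exp(−1.3·0.5382) = 8.724·0.4968 = 4.334 mg/L.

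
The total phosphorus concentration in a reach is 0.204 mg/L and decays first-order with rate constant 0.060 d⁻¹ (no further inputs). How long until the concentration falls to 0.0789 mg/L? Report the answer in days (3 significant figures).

15.8 d

t = ln(C₀/C)/k = ln(0.204/0.0789)/0.060 = 0.9499/0.060 = 15.83 d.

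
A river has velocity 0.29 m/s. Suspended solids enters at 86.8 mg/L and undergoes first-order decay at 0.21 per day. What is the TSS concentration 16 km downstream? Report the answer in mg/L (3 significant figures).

75.9 mg/L

Travel time t = 16 km / 0.29 m/s = 1.6e+04/0.29 = 5.517e+04 s = 0.6386 d.
First-order decay: C = 86.8·exp(−0.21·0.6386) = 86.8·0.8745 = 75.91 mg/L.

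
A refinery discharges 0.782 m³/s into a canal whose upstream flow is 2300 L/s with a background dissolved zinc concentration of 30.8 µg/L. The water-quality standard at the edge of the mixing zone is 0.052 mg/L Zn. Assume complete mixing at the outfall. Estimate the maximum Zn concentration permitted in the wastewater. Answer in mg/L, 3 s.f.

0.114 mg/L

2300 L/s = 2.3 m³/s.
30.8 µg/L = 0.0308 mg/L.
Mass balance: 0.052·3.082 = 0.782·Cₑ + 2.3·0.0308.
Cₑ = (0.1603 − 0.07084) / 0.782 = 0.1144 mg/L.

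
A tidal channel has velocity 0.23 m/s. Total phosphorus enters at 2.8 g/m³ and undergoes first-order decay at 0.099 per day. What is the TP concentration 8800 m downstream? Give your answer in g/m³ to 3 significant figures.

2.68 g/m³

Travel time t = 8800 m / 0.23 m/s = 8800/0.23 = 3.826e+04 s = 0.4428 d.
First-order decay: C = 2.8·exp(−0.099·0.4428) = 2.8·0.9571 = 2.68 g/m³.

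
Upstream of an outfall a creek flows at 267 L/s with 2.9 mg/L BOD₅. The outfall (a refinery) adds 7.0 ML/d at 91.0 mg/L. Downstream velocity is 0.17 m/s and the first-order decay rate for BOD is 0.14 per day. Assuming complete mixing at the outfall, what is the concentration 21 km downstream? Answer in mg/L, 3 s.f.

19.2 mg/L

7.0 ML/d = 0.08102 m³/s.
267 L/s = 0.267 m³/s.
After complete mixing, C₀ = (0.08102·91 + 0.267·2.9) / 0.348 = 23.41 mg/L.
Travel time t = 2.1e+04 m / 0.17 m/s = 1.235e+05 s = 1.43 d.
C = 23.41·exp(−0.14·1.43) = 23.41·0.8186 = 19.16 mg/L.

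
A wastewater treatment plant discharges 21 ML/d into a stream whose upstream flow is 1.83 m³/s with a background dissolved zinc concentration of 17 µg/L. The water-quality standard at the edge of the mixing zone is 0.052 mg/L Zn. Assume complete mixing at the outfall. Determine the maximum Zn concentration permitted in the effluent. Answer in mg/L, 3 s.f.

0.316 mg/L

21 ML/d = 0.2431 m³/s.
17 µg/L = 0.017 mg/L.
Mass balance: 0.052·2.073 = 0.2431·Cₑ + 1.83·0.017.
Cₑ = (0.1078 − 0.03111) / 0.2431 = 0.3155 mg/L.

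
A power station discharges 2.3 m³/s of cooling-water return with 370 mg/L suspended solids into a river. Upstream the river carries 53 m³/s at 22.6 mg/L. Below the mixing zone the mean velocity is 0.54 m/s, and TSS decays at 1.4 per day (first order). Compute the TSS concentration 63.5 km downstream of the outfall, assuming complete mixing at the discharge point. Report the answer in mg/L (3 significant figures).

After complete mixing, C₀ = (2.3·370 + 53·22.6) / 55.3 = 37.05 mg/L.
Travel time t = 6.35e+04 m / 0.54 m/s = 1.176e+05 s = 1.361 d.
C = 37.05·exp(−1.4·1.361) = 37.05·0.1488 = 5.511 mg/L.

5.51 mg/L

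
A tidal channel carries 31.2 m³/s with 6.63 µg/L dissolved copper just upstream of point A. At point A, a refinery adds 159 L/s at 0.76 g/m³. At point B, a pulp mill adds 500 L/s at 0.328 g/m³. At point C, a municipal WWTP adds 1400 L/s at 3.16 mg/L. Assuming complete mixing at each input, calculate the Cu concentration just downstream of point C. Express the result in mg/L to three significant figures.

6.63 µg/L = 0.00663 mg/L.
159 L/s = 0.159 m³/s.
After input A: C = (31.2·0.00663 + 0.159·0.76) / 31.36 = 0.01045 mg/L.
500 L/s = 0.5 m³/s.
After input B: C = (31.36·0.01045 + 0.5·0.328) / 31.86 = 0.01543 mg/L.
1400 L/s = 1.4 m³/s.
After input C: C = (31.86·0.01543 + 1.4·3.16) / 33.26 = 0.1478 mg/L.

0.148 mg/L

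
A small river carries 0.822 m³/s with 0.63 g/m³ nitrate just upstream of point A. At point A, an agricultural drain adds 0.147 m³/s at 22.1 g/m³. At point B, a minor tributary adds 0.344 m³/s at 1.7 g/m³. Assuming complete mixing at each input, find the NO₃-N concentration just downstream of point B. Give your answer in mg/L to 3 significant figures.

3.31 mg/L

After input A: C = (0.822·0.63 + 0.147·22.1) / 0.969 = 3.887 mg/L.
After input B: C = (0.969·3.887 + 0.344·1.7) / 1.313 = 3.314 mg/L.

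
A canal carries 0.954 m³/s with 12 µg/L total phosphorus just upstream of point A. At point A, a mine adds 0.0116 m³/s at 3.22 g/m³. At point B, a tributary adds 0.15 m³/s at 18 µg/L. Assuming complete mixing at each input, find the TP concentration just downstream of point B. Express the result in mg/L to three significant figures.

12 µg/L = 0.012 mg/L.
After input A: C = (0.954·0.012 + 0.0116·3.22) / 0.9656 = 0.05054 mg/L.
18 µg/L = 0.018 mg/L.
After input B: C = (0.9656·0.05054 + 0.15·0.018) / 1.116 = 0.04616 mg/L.

0.0462 mg/L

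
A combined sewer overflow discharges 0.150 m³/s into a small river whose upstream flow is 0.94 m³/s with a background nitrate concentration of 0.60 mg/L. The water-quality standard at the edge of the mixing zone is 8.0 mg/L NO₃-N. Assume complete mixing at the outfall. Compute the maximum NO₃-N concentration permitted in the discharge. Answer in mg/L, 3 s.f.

Mass balance: 8·1.09 = 0.15·Cₑ + 0.94·0.6.
Cₑ = (8.72 − 0.564) / 0.15 = 54.37 mg/L.

54.4 mg/L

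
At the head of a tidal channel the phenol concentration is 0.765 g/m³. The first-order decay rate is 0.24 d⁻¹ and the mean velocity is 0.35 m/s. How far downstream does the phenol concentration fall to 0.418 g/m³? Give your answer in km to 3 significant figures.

76.2 km

From C = C₀·e^(−kt), t = ln(C₀/C)/k = ln(0.765/0.418)/0.24 = 0.6044/0.24 = 2.518 d.
Distance = v·t = 0.35 m/s × 2.176e+05 s = 7.615e+04 m = 76.15 km.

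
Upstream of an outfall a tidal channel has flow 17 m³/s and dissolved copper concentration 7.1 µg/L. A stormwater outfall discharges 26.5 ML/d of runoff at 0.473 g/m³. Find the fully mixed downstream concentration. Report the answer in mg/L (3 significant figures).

26.5 ML/d = 0.3067 m³/s.
7.1 µg/L = 0.0071 mg/L.
By mass balance at complete mixing, C = (0.3067·0.473 + 17·0.0071) / (0.3067 + 17) = 0.2658/17.31 = 0.01536 mg/L.

0.0154 mg/L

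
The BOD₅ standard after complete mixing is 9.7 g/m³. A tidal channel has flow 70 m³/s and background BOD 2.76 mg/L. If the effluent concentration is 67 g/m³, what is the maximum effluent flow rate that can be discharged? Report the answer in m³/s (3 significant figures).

8.48 m³/s

Mass balance at complete mixing: C_std·(Q_w + Q_r) = Q_w·C_e + Q_r·C_b.
Rearranging, Q_w = Q_r·(C_std − C_b)/(C_e − C_std) = 70·(9.7 − 2.76) / (67 − 9.7) = 8.478 m³/s.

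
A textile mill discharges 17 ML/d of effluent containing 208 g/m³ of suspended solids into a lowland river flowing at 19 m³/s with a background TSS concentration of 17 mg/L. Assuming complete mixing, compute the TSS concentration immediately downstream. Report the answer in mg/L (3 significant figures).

17 ML/d = 0.1968 m³/s.
By mass balance at complete mixing, C = (0.1968·208 + 19·17) / (0.1968 + 19) = 363.9/19.2 = 18.96 mg/L.

19.0 mg/L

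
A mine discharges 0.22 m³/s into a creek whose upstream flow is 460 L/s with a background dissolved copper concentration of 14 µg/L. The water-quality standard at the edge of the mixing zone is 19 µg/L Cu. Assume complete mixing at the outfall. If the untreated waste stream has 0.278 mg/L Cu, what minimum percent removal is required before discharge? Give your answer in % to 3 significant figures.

89.4 %

460 L/s = 0.46 m³/s.
14 µg/L = 0.014 mg/L.
19 µg/L = 0.019 mg/L.
Mass balance: 0.019·0.68 = 0.22·Cₑ + 0.46·0.014.
Cₑ = (0.01292 − 0.00644) / 0.22 = 0.02945 mg/L.
Required removal = 1 − 0.02945/0.278 = 89.4 %.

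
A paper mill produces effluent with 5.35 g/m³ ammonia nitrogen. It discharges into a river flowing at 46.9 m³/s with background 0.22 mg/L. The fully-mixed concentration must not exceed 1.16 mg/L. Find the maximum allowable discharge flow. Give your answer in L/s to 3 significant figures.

Mass balance at complete mixing: C_std·(Q_w + Q_r) = Q_w·C_e + Q_r·C_b.
Rearranging, Q_w = Q_r·(C_std − C_b)/(C_e − C_std) = 46.9·(1.16 − 0.22) / (5.35 − 1.16) = 10.52 m³/s.
= 1.052e+04 L/s.

10500 L/s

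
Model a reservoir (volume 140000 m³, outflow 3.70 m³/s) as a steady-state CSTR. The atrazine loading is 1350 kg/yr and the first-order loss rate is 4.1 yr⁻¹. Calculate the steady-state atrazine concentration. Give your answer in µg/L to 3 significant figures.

11.5 µg/L

Outflow Q = 3.70 m³/s × 3.156e+07 s/yr = 1.168e+08 m³/yr.
Steady-state CSTR mass balance: W = Q·C + k·V·C, so C = W/(Q + kV).
Q + kV = 1.168e+08 + 4.1·140000 = 1.173e+08 m³/yr.
C = 1350/1.173e+08 = 1.151e-05 kg/m³ = 0.01151 mg/L = 11.51 µg/L.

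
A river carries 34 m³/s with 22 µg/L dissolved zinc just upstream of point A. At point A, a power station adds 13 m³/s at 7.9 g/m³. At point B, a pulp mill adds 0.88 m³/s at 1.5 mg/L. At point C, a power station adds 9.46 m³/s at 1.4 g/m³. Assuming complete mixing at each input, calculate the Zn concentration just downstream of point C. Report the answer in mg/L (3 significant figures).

22 µg/L = 0.022 mg/L.
After input A: C = (34·0.022 + 13·7.9) / 47 = 2.201 mg/L.
After input B: C = (47·2.201 + 0.88·1.5) / 47.88 = 2.188 mg/L.
After input C: C = (47.88·2.188 + 9.46·1.4) / 57.34 = 2.058 mg/L.

2.06 mg/L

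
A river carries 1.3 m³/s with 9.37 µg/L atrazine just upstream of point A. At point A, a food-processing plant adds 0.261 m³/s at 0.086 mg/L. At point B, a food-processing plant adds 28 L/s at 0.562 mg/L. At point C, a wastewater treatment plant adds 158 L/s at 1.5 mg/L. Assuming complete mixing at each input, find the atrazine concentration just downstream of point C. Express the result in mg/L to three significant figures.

0.164 mg/L

9.37 µg/L = 0.00937 mg/L.
After input A: C = (1.3·0.00937 + 0.261·0.086) / 1.561 = 0.02218 mg/L.
28 L/s = 0.028 m³/s.
After input B: C = (1.561·0.02218 + 0.028·0.562) / 1.589 = 0.03169 mg/L.
158 L/s = 0.158 m³/s.
After input C: C = (1.589·0.03169 + 0.158·1.5) / 1.747 = 0.1645 mg/L.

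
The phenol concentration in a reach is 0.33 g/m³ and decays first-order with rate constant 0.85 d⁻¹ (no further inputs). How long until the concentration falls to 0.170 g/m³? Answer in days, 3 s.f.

0.780 d

t = ln(C₀/C)/k = ln(0.33/0.170)/0.85 = 0.6633/0.85 = 0.7803 d.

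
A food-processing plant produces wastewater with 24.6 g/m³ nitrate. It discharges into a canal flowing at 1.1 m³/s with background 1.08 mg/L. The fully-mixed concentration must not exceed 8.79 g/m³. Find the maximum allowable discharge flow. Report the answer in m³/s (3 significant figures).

Mass balance at complete mixing: C_std·(Q_w + Q_r) = Q_w·C_e + Q_r·C_b.
Rearranging, Q_w = Q_r·(C_std − C_b)/(C_e − C_std) = 1.1·(8.79 − 1.08) / (24.6 − 8.79) = 0.5364 m³/s.

0.536 m³/s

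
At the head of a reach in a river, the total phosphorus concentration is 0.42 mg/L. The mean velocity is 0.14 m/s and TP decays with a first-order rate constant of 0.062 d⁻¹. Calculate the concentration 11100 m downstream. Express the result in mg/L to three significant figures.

0.397 mg/L

Travel time t = 11100 m / 0.14 m/s = 1.11e+04/0.14 = 7.929e+04 s = 0.9177 d.
First-order decay: C = 0.42·exp(−0.062·0.9177) = 0.42·0.9447 = 0.3968 mg/L.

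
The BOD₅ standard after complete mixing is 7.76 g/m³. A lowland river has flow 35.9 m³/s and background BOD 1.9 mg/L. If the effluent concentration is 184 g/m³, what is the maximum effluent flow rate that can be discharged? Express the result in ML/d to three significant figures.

Mass balance at complete mixing: C_std·(Q_w + Q_r) = Q_w·C_e + Q_r·C_b.
Rearranging, Q_w = Q_r·(C_std − C_b)/(C_e − C_std) = 35.9·(7.76 − 1.9) / (184 − 7.76) = 1.194 m³/s.
= 103.1 ML/d.

103 ML/d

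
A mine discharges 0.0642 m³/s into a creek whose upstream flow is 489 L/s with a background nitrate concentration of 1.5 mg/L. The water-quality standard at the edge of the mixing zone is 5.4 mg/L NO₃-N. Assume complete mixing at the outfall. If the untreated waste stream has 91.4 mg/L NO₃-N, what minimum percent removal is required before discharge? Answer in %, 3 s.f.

489 L/s = 0.489 m³/s.
Mass balance: 5.4·0.5532 = 0.0642·Cₑ + 0.489·1.5.
Cₑ = (2.987 − 0.7335) / 0.0642 = 35.11 mg/L.
Required removal = 1 − 35.11/91.4 = 61.59 %.

61.6 %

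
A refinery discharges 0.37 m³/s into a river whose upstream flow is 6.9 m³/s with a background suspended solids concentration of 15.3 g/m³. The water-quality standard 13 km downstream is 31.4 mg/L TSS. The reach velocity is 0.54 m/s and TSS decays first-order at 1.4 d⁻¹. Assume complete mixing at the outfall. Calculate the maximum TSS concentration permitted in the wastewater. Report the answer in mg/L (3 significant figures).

Travel time to the compliance point: t = 1.3e+04/0.54 = 2.407e+04 s = 0.2786 d; decay factor exp(−1.4·0.2786) = 0.677.
So the concentration just after mixing may be at most 31.4/0.677 = 46.38 mg/L.
Mass balance: 46.38·7.27 = 0.37·Cₑ + 6.9·15.3.
Cₑ = (337.2 − 105.6) / 0.37 = 626 mg/L.

626 mg/L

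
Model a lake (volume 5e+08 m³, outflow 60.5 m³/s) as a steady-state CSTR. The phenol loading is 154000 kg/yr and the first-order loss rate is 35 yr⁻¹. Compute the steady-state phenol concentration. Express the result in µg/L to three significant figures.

Outflow Q = 60.5 m³/s × 3.156e+07 s/yr = 1.909e+09 m³/yr.
Steady-state CSTR mass balance: W = Q·C + k·V·C, so C = W/(Q + kV).
Q + kV = 1.909e+09 + 35·5e+08 = 1.941e+10 m³/yr.
C = 154000/1.941e+10 = 7.934e-06 kg/m³ = 0.007934 mg/L = 7.934 µg/L.

7.93 µg/L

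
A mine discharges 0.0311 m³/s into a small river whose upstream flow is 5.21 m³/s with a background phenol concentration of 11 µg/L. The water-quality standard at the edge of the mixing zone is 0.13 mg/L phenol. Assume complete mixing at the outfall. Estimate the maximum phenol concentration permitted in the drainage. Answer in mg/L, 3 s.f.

11 µg/L = 0.011 mg/L.
Mass balance: 0.13·5.241 = 0.0311·Cₑ + 5.21·0.011.
Cₑ = (0.6813 − 0.05731) / 0.0311 = 20.07 mg/L.

20.1 mg/L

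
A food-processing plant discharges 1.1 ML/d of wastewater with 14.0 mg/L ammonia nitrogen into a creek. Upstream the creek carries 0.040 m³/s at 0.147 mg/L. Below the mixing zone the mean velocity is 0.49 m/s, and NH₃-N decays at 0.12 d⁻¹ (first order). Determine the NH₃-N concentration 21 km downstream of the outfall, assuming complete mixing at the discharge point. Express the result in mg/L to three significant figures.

3.29 mg/L

1.1 ML/d = 0.01273 m³/s.
After complete mixing, C₀ = (0.01273·14 + 0.04·0.147) / 0.05273 = 3.492 mg/L.
Travel time t = 2.1e+04 m / 0.49 m/s = 4.286e+04 s = 0.496 d.
C = 3.492·exp(−0.12·0.496) = 3.492·0.9422 = 3.29 mg/L.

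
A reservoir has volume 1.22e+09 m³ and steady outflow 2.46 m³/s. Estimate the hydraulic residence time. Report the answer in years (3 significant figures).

Q = 2.46 m³/s × 3.156e+07 s/yr = 7.763e+07 m³/yr.
Hydraulic residence time τ = V/Q = 1.22e+09/7.763e+07 = 15.72 yr.

15.7 yr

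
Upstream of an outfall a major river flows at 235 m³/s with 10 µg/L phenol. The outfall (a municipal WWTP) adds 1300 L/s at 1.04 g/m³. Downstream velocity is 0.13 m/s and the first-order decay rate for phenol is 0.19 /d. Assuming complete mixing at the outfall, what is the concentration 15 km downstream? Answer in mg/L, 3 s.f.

0.0122 mg/L

1300 L/s = 1.3 m³/s.
10 µg/L = 0.01 mg/L.
After complete mixing, C₀ = (1.3·1.04 + 235·0.01) / 236.3 = 0.01567 mg/L.
Travel time t = 1.5e+04 m / 0.13 m/s = 1.154e+05 s = 1.335 d.
C = 0.01567·exp(−0.19·1.335) = 0.01567·0.7759 = 0.01216 mg/L.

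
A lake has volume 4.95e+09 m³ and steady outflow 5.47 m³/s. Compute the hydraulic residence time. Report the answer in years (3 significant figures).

Q = 5.47 m³/s × 3.156e+07 s/yr = 1.726e+08 m³/yr.
Hydraulic residence time τ = V/Q = 4.95e+09/1.726e+08 = 28.68 yr.

28.7 yr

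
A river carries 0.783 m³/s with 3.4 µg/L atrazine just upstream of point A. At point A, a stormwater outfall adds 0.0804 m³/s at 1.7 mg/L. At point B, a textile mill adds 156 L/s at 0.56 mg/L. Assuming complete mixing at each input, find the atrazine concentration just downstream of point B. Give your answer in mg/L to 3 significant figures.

3.4 µg/L = 0.0034 mg/L.
After input A: C = (0.783·0.0034 + 0.0804·1.7) / 0.8634 = 0.1614 mg/L.
156 L/s = 0.156 m³/s.
After input B: C = (0.8634·0.1614 + 0.156·0.56) / 1.019 = 0.2224 mg/L.

0.222 mg/L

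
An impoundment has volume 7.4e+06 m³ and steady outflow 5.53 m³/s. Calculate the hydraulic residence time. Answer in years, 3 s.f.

0.0424 yr

Q = 5.53 m³/s × 3.156e+07 s/yr = 1.745e+08 m³/yr.
Hydraulic residence time τ = V/Q = 7.4e+06/1.745e+08 = 0.0424 yr.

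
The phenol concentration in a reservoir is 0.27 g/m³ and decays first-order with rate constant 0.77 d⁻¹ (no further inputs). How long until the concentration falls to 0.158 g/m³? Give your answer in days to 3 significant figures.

t = ln(C₀/C)/k = ln(0.27/0.158)/0.77 = 0.5358/0.77 = 0.6959 d.

0.696 d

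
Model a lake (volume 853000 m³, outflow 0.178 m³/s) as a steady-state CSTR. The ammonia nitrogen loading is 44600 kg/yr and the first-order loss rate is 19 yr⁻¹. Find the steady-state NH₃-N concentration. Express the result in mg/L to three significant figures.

2.04 mg/L

Outflow Q = 0.178 m³/s × 3.156e+07 s/yr = 5.617e+06 m³/yr.
Steady-state CSTR mass balance: W = Q·C + k·V·C, so C = W/(Q + kV).
Q + kV = 5.617e+06 + 19·853000 = 2.182e+07 m³/yr.
C = 44600/2.182e+07 = 0.002044 kg/m³ = 2.044 mg/L.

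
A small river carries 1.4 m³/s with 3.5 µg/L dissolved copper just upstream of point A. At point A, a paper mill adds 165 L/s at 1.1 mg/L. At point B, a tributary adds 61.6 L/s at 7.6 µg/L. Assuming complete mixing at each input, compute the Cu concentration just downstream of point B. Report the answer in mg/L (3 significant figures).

3.5 µg/L = 0.0035 mg/L.
165 L/s = 0.165 m³/s.
After input A: C = (1.4·0.0035 + 0.165·1.1) / 1.565 = 0.1191 mg/L.
61.6 L/s = 0.0616 m³/s.
7.6 µg/L = 0.0076 mg/L.
After input B: C = (1.565·0.1191 + 0.0616·0.0076) / 1.627 = 0.1149 mg/L.

0.115 mg/L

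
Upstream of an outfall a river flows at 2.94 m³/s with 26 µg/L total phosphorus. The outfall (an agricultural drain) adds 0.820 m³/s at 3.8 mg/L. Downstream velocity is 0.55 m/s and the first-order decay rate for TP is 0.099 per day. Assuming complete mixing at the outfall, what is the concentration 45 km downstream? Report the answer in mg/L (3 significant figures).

0.773 mg/L

26 µg/L = 0.026 mg/L.
After complete mixing, C₀ = (0.82·3.8 + 2.94·0.026) / 3.76 = 0.8491 mg/L.
Travel time t = 4.5e+04 m / 0.55 m/s = 8.182e+04 s = 0.947 d.
C = 0.8491·exp(−0.099·0.947) = 0.8491·0.9105 = 0.7731 mg/L.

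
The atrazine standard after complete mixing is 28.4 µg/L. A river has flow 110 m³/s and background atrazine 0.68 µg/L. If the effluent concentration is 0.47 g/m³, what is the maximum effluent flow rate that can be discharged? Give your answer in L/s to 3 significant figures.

6900 L/s

0.68 µg/L = 0.00068 mg/L.
28.4 µg/L = 0.0284 mg/L.
Mass balance at complete mixing: C_std·(Q_w + Q_r) = Q_w·C_e + Q_r·C_b.
Rearranging, Q_w = Q_r·(C_std − C_b)/(C_e − C_std) = 110·(0.0284 − 0.00068) / (0.47 − 0.0284) = 6.905 m³/s.
= 6905 L/s.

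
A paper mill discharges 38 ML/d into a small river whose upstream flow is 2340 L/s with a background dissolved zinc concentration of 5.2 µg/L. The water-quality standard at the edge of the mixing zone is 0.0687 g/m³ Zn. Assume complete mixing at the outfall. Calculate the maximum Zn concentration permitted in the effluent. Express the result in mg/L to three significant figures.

0.407 mg/L

38 ML/d = 0.4398 m³/s.
2340 L/s = 2.34 m³/s.
5.2 µg/L = 0.0052 mg/L.
Mass balance: 0.0687·2.78 = 0.4398·Cₑ + 2.34·0.0052.
Cₑ = (0.191 − 0.01217) / 0.4398 = 0.4065 mg/L.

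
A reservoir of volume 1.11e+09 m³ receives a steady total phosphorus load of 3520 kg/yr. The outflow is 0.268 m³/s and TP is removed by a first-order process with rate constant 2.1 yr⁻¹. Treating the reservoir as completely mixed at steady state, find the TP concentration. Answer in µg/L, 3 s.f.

1.50 µg/L

Outflow Q = 0.268 m³/s × 3.156e+07 s/yr = 8.457e+06 m³/yr.
Steady-state CSTR mass balance: W = Q·C + k·V·C, so C = W/(Q + kV).
Q + kV = 8.457e+06 + 2.1·1.11e+09 = 2.339e+09 m³/yr.
C = 3520/2.339e+09 = 1.505e-06 kg/m³ = 0.001505 mg/L = 1.505 µg/L.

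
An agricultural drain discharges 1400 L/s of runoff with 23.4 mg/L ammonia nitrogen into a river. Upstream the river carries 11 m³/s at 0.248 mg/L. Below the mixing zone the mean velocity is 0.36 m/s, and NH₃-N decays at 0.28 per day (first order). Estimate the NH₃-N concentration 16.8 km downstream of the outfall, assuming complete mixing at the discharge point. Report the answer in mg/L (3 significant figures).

2.46 mg/L

1400 L/s = 1.4 m³/s.
After complete mixing, C₀ = (1.4·23.4 + 11·0.248) / 12.4 = 2.862 mg/L.
Travel time t = 1.68e+04 m / 0.36 m/s = 4.667e+04 s = 0.5401 d.
C = 2.862·exp(−0.28·0.5401) = 2.862·0.8596 = 2.46 mg/L.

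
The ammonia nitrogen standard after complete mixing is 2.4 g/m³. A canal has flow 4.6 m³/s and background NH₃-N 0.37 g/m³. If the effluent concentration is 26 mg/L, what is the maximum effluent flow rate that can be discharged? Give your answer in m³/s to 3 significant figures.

0.396 m³/s

Mass balance at complete mixing: C_std·(Q_w + Q_r) = Q_w·C_e + Q_r·C_b.
Rearranging, Q_w = Q_r·(C_std − C_b)/(C_e − C_std) = 4.6·(2.4 − 0.37) / (26 − 2.4) = 0.3957 m³/s.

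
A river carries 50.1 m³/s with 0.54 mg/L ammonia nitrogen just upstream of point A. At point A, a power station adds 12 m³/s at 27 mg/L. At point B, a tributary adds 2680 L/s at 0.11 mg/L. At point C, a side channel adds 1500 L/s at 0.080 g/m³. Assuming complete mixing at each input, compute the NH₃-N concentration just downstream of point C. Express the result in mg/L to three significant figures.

5.30 mg/L

After input A: C = (50.1·0.54 + 12·27) / 62.1 = 5.653 mg/L.
2680 L/s = 2.68 m³/s.
After input B: C = (62.1·5.653 + 2.68·0.11) / 64.78 = 5.424 mg/L.
1500 L/s = 1.5 m³/s.
After input C: C = (64.78·5.424 + 1.5·0.08) / 66.28 = 5.303 mg/L.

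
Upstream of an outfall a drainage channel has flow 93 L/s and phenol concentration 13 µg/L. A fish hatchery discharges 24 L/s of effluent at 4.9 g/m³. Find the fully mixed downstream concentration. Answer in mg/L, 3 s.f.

24 L/s = 0.024 m³/s.
93 L/s = 0.093 m³/s.
13 µg/L = 0.013 mg/L.
By mass balance at complete mixing, C = (0.024·4.9 + 0.093·0.013) / (0.024 + 0.093) = 0.1188/0.117 = 1.015 mg/L.

1.02 mg/L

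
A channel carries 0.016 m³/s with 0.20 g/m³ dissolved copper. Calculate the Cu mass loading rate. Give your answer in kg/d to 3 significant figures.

Mass flux = Q·C = 0.016 m³/s × 0.2 g/m³ = 0.0032 g/s.
= 0.0032 g/s × 86.4 = 0.2765 kg/d.

0.276 kg/d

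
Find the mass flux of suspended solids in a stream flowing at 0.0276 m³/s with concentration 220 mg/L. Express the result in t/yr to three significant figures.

192 t/yr

Mass flux = Q·C = 0.0276 m³/s × 220 g/m³ = 6.072 g/s.
= 6.072 g/s × 31.56 = 191.6 t/yr.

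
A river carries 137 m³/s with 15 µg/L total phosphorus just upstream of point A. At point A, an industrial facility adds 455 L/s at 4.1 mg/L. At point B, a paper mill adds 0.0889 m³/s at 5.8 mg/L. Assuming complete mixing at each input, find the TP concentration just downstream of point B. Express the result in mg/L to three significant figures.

0.0323 mg/L

15 µg/L = 0.015 mg/L.
455 L/s = 0.455 m³/s.
After input A: C = (137·0.015 + 0.455·4.1) / 137.5 = 0.02852 mg/L.
After input B: C = (137.5·0.02852 + 0.0889·5.8) / 137.5 = 0.03225 mg/L.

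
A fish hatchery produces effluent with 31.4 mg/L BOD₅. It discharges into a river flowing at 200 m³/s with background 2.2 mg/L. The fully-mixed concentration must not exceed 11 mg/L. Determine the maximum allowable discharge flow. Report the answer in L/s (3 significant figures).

Mass balance at complete mixing: C_std·(Q_w + Q_r) = Q_w·C_e + Q_r·C_b.
Rearranging, Q_w = Q_r·(C_std − C_b)/(C_e − C_std) = 200·(11 − 2.2) / (31.4 − 11) = 86.27 m³/s.
= 8.627e+04 L/s.

86300 L/s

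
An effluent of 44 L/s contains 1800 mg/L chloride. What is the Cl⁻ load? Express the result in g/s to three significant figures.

79.2 g/s

44 L/s = 0.044 m³/s.
Mass flux = Q·C = 0.044 m³/s × 1800 g/m³ = 79.2 g/s.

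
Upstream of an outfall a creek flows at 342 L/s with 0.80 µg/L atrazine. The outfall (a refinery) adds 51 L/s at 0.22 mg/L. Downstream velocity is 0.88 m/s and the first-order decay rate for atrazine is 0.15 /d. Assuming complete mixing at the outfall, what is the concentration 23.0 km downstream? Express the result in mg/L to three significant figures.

51 L/s = 0.051 m³/s.
342 L/s = 0.342 m³/s.
0.80 µg/L = 0.0008 mg/L.
After complete mixing, C₀ = (0.051·0.22 + 0.342·0.0008) / 0.393 = 0.02925 mg/L.
Travel time t = 2.3e+04 m / 0.88 m/s = 2.614e+04 s = 0.3025 d.
C = 0.02925·exp(−0.15·0.3025) = 0.02925·0.9556 = 0.02795 mg/L.

0.0279 mg/L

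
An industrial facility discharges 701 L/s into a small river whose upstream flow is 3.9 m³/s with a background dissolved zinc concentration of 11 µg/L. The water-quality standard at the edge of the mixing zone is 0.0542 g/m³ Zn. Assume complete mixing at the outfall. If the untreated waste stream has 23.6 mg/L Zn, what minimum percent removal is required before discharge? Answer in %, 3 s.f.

98.8 %

701 L/s = 0.701 m³/s.
11 µg/L = 0.011 mg/L.
Mass balance: 0.0542·4.601 = 0.701·Cₑ + 3.9·0.011.
Cₑ = (0.2494 − 0.0429) / 0.701 = 0.2945 mg/L.
Required removal = 1 − 0.2945/23.6 = 98.75 %.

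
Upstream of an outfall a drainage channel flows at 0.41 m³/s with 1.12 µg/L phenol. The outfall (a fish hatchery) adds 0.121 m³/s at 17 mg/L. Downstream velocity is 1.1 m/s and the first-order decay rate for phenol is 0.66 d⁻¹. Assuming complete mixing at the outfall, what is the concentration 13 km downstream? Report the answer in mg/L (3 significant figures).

1.12 µg/L = 0.00112 mg/L.
After complete mixing, C₀ = (0.121·17 + 0.41·0.00112) / 0.531 = 3.875 mg/L.
Travel time t = 1.3e+04 m / 1.1 m/s = 1.182e+04 s = 0.1368 d.
C = 3.875·exp(−0.66·0.1368) = 3.875·0.9137 = 3.54 mg/L.

3.54 mg/L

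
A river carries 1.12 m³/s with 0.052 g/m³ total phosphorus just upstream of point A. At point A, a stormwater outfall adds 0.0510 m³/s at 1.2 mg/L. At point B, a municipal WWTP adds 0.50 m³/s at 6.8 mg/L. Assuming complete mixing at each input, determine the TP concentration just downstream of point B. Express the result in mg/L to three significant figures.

2.11 mg/L

After input A: C = (1.12·0.052 + 0.051·1.2) / 1.171 = 0.102 mg/L.
After input B: C = (1.171·0.102 + 0.5·6.8) / 1.671 = 2.106 mg/L.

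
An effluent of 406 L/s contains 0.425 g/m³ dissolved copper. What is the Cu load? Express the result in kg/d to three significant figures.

14.9 kg/d

406 L/s = 0.406 m³/s.
Mass flux = Q·C = 0.406 m³/s × 0.425 g/m³ = 0.1726 g/s.
= 0.1726 g/s × 86.4 = 14.91 kg/d.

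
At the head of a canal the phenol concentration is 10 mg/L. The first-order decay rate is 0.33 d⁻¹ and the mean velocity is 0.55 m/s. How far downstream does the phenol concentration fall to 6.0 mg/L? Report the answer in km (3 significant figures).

From C = C₀·e^(−kt), t = ln(C₀/C)/k = ln(10/6.0)/0.33 = 0.5108/0.33 = 1.548 d.
Distance = v·t = 0.55 m/s × 1.337e+05 s = 7.356e+04 m = 73.56 km.

73.6 km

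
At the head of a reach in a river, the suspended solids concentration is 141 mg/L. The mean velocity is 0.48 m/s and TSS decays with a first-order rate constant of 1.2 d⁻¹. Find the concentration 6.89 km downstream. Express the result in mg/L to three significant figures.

116 mg/L

Travel time t = 6.89 km / 0.48 m/s = 6890/0.48 = 1.435e+04 s = 0.1661 d.
First-order decay: C = 141·exp(−1.2·0.1661) = 141·0.8193 = 115.5 mg/L.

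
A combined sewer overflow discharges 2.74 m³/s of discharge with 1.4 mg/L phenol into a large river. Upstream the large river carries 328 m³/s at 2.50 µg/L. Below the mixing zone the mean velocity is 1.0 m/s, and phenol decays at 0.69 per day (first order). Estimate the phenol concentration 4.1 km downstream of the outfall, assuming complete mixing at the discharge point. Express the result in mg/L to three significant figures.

2.50 µg/L = 0.0025 mg/L.
After complete mixing, C₀ = (2.74·1.4 + 328·0.0025) / 330.7 = 0.01408 mg/L.
Travel time t = 4100 m / 1.0 m/s = 4100 s = 0.04745 d.
C = 0.01408·exp(−0.69·0.04745) = 0.01408·0.9678 = 0.01362 mg/L.

0.0136 mg/L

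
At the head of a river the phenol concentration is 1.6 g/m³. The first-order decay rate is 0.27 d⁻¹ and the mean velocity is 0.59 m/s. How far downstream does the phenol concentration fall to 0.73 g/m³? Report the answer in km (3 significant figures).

From C = C₀·e^(−kt), t = ln(C₀/C)/k = ln(1.6/0.73)/0.27 = 0.7847/0.27 = 2.906 d.
Distance = v·t = 0.59 m/s × 2.511e+05 s = 1.482e+05 m = 148.2 km.

148 km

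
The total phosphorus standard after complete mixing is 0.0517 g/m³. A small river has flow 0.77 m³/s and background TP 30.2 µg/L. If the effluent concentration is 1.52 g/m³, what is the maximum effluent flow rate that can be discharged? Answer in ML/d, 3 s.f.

30.2 µg/L = 0.0302 mg/L.
Mass balance at complete mixing: C_std·(Q_w + Q_r) = Q_w·C_e + Q_r·C_b.
Rearranging, Q_w = Q_r·(C_std − C_b)/(C_e − C_std) = 0.77·(0.0517 − 0.0302) / (1.52 − 0.0517) = 0.01127 m³/s.
= 0.9742 ML/d.

0.974 ML/d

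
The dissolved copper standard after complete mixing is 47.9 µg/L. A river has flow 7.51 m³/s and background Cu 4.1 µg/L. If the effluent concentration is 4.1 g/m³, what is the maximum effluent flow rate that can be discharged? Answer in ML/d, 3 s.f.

7.01 ML/d

4.1 µg/L = 0.0041 mg/L.
47.9 µg/L = 0.0479 mg/L.
Mass balance at complete mixing: C_std·(Q_w + Q_r) = Q_w·C_e + Q_r·C_b.
Rearranging, Q_w = Q_r·(C_std − C_b)/(C_e − C_std) = 7.51·(0.0479 − 0.0041) / (4.1 − 0.0479) = 0.08118 m³/s.
= 7.014 ML/d.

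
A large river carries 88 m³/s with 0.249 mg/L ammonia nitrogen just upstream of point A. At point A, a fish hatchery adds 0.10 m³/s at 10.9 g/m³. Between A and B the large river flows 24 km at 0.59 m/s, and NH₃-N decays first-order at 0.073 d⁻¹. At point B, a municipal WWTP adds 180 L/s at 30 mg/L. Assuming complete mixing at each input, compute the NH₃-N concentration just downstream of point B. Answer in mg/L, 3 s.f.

0.313 mg/L

After input A: C = (88·0.249 + 0.1·10.9) / 88.1 = 0.2611 mg/L.
Over the 24 km reach to input B (t = 4.068e+04 s = 0.4708 d), decay gives C = 0.2611·exp(−0.073·0.4708) = 0.2523 mg/L.
180 L/s = 0.18 m³/s.
After input B: C = (88.1·0.2523 + 0.18·30) / 88.28 = 0.3129 mg/L.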